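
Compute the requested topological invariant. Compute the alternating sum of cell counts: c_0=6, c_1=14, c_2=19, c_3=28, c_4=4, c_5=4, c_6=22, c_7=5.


chi = sum_k (-1)^k c_k.
= (-1)^0*6 + (-1)^1*14 + (-1)^2*19 + (-1)^3*28 + (-1)^4*4 + (-1)^5*4 + (-1)^6*22 + (-1)^7*5
= (6) + (-14) + (19) + (-28) + (4) + (-4) + (22) + (-5)
= 0

0


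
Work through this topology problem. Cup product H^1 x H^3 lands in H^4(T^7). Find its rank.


Cup product: H^p x H^q -> H^{p+q}; here p+q = 1+3 = 4.
rank H^k(T^n) = C(n,k).
C(7,4) = 35

35


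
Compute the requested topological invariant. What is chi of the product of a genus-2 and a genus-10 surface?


chi(Sigma_2) = 2 - 2*2 = -2
chi(Sigma_10) = 2 - 2*10 = -18
chi(product) = (-2) * (-18) = 36

36


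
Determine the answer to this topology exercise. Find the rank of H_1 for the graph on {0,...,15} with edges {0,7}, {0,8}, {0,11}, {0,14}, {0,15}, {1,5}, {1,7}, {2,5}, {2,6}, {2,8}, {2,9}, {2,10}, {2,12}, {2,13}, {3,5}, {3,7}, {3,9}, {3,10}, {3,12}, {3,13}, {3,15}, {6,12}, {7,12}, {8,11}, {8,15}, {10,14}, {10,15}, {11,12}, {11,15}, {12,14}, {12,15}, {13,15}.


b_1 = E - V + (number of components).
E = 32, V = 16, components = 2.
b_1 = 32 - 16 + 2 = 18

18


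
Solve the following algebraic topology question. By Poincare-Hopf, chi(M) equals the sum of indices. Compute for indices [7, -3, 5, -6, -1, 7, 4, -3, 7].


Poincare-Hopf: chi(M) = sum of indices of zeros.
chi = (7) + (-3) + (5) + (-6) + (-1) + (7) + (4) + (-3) + (7) = 17

17


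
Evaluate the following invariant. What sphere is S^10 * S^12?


Join of spheres: S^m * S^n = S^{m+n+1}.
dim = 10 + 12 + 1 = 23

23


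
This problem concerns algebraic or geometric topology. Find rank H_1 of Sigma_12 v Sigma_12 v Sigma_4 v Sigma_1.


For a wedge X v Y: reduced H_k(X v Y) = H_k(X) + H_k(Y).
Each Sigma_g contributes b_1 = 2g.
b_1 = 24 + 24 + 8 + 2 = 58

58


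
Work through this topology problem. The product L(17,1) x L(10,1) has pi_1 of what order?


pi_1(X x Y) = pi_1(X) x pi_1(Y).
pi_1(L(17,1)) = Z/17, pi_1(L(10,1)) = Z/10.
|Z/17 x Z/10| = 17 * 10 = 170

170


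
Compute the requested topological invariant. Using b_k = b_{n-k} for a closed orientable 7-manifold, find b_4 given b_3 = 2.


Poincare duality for closed orientable n-manifolds: b_k = b_{n-k}.
Here n = 7, so b_4 = b_3 = 2

2


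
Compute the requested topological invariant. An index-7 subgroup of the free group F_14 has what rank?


Nielsen-Schreier: an index-n subgroup of F_r is free of rank 1 + n(r-1).
Equivalently: chi(cover) = n*chi(base); chi(vee_r S^1) = 1 - 14 = -13.
chi(E) = 7*(-13) = -91; rank = 1 - chi(E) = 1 - (-91) = 92.
rank = 1 + 7*(14-1) = 1 + 91 = 92

92


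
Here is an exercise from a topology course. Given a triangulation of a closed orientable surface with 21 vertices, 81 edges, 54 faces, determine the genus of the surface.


chi = V - E + F = 21 - 81 + 54 = -6
For orientable closed surface: chi = 2 - 2g, so g = (2 - chi)/2.
g = (2 - (-6)) / 2 = 8 / 2 = 4

4


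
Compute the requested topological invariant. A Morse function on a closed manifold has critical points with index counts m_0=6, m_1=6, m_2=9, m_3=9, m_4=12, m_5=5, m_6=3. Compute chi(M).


Morse theory: chi(M) = sum_k (-1)^k m_k where m_k = #(index-k critical points).
= (6) + (-6) + (9) + (-9) + (12) + (-5) + (3) = 10

10


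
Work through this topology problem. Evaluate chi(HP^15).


HP^15 has one cell in each dimension 0, 4, ..., 4*15 (15+1 cells, all even-dim).
chi = 15 + 1 = 16

16


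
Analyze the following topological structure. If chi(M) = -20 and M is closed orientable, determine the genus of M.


chi = 2 - 2g for closed orientable surfaces.
-20 = 2 - 2g
2g = 2 - (-20) = 22
g = 11

11


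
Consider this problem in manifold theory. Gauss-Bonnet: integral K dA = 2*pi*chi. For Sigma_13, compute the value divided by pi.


Gauss-Bonnet: integral K dA = 2*pi*chi(M).
chi(Sigma_13) = 2 - 2*13 = -24.
(integral K dA)/pi = 2*chi = 2*(-24) = -48

-48


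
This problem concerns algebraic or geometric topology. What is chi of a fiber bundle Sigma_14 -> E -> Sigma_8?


For a fiber bundle F -> E -> B (with CW structure): chi(E) = chi(B) * chi(F).
chi(Sigma_8) = -14, chi(Sigma_14) = -26.
chi(E) = (-14) * (-26) = 364

364


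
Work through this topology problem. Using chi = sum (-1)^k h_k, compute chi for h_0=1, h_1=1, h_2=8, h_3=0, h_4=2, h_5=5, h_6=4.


Handles of index k contribute (-1)^k to chi (same as CW cells).
chi = (1) + (-1) + (8) + (0) + (2) + (-5) + (4) = 9

9


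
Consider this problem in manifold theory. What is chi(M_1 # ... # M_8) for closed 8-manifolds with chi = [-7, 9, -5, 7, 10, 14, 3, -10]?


For n-manifolds: chi(A#B) = chi(A) + chi(B) - chi(S^8).
chi(S^8) = 1 + (-1)^8 = 2.
chi(#) = (sum chi_i) - (8-1)*chi(S^8) = 21 - 7*2 = 7

7


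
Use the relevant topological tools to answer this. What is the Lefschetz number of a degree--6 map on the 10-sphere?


On S^10: L(f) = tr(f_0*) + (-1)^10 tr(f_10*) = 1 + (-1)^10 * deg(f).
L(f) = 1 + (-1)^10 * -6 = 1 + -6 = -5

-5


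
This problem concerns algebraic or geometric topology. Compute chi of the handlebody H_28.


A genus-g handlebody deformation retracts to a wedge of g circles.
chi(vee_g S^1) = 1 - g.
chi(H_28) = 1 - 28 = -27

-27


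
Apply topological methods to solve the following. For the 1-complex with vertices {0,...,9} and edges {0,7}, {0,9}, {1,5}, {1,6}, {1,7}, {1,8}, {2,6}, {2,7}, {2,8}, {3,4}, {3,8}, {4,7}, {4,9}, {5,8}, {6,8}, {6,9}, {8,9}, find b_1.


b_1 = E - V + (number of components).
E = 17, V = 10, components = 1.
b_1 = 17 - 10 + 1 = 8

8


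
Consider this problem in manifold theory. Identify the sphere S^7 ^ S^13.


S^m ^ S^n = S^{m+n}.
k = 7 + 13 = 20

20


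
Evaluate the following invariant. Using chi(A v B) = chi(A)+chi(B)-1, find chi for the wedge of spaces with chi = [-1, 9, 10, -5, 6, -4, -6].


chi(A v B) = chi(A) + chi(B) - 1 (one point identified).
For 7 spaces: chi = (sum chi_i) - (7 - 1).
sum = 9; chi = 9 - 6 = 3

3


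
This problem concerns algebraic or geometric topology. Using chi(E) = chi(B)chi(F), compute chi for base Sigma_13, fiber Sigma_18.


For a fiber bundle F -> E -> B (with CW structure): chi(E) = chi(B) * chi(F).
chi(Sigma_13) = -24, chi(Sigma_18) = -34.
chi(E) = (-24) * (-34) = 816

816


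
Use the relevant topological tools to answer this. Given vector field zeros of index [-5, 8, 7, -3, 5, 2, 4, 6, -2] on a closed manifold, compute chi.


Poincare-Hopf: chi(M) = sum of indices of zeros.
chi = (-5) + (8) + (7) + (-3) + (5) + (2) + (4) + (6) + (-2) = 22

22


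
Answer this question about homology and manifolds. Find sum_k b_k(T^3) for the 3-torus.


b_k(T^3) = C(3,k), so the sum over k is sum_k C(3,k) = 2^3.
Total = 2^3 = 8

8


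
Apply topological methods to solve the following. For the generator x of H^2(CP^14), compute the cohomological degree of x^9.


|x| = 2 in H^*(CP^n).
|x^9| = 9 * |x| = 9 * 2 = 18

18


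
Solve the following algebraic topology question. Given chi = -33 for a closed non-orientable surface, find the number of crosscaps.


chi = 2 - k for closed non-orientable surfaces with k crosscaps.
-33 = 2 - k
k = 2 - (-33) = 35

35


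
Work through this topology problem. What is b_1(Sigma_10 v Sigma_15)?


For a wedge: H_1(A v B) = H_1(A) + H_1(B).
b_1(Sigma_10) = 20, b_1(Sigma_15) = 30.
b_1 = 20 + 30 = 50

50


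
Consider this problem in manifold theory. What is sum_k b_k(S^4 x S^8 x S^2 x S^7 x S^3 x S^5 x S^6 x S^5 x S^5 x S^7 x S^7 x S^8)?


Total Betti number is multiplicative under products.
Each S^d (d>=1) has total Betti number 2.
There are 12 sphere factors.
Total = 2^12 = 4096

4096


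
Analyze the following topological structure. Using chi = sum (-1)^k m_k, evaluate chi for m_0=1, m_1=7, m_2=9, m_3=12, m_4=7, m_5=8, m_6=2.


Morse theory: chi(M) = sum_k (-1)^k m_k where m_k = #(index-k critical points).
= (1) + (-7) + (9) + (-12) + (7) + (-8) + (2) = -8

-8


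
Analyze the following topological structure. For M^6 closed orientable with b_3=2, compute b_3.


Poincare duality for closed orientable n-manifolds: b_k = b_{n-k}.
Here n = 6, so b_3 = b_3 = 2

2


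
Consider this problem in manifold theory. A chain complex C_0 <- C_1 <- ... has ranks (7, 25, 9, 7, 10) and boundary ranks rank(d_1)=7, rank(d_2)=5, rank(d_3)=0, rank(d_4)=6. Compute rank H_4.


rank H_k = rank(ker d_k) - rank(im d_{k+1}).
rank(ker d_4) = rank(C_4) - rank(d_4) = 10 - 6 = 4.
rank(im d_{4+1}) = 0.
rank H_4 = 4 - 0 = 4

4


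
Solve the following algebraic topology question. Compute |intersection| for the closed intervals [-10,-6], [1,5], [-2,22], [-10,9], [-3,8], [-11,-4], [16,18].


Intersection = [max(a_i), min(b_i)] = [16, -6].
Since 16 > -6, the intersection is empty.
Length = 0

0


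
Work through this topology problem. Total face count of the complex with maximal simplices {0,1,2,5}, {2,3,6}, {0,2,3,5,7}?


Each maximal simplex on m vertices has 2^m - 1 nonempty faces.
Take the union (dedupe shared faces).
Total distinct faces = 43

43


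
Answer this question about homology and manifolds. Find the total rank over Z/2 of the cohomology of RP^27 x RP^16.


dim H^*(RP^n; Z/2) = n+1 (one Z/2 in each degree 0..n).
Total Betti number is multiplicative.
Total = (27+1) * (16+1) = 28 * 17 = 476

476


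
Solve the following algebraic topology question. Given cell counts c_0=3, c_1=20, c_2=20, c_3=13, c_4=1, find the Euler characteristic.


chi = sum_k (-1)^k c_k.
= (-1)^0*3 + (-1)^1*20 + (-1)^2*20 + (-1)^3*13 + (-1)^4*1
= (3) + (-20) + (20) + (-13) + (1)
= -9

-9


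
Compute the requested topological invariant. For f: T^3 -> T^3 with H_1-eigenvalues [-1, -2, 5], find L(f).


For a torus self-map: L(f) = det(I - A) where A acts on H_1.
L(f) = (1--1) * (1--2) * (1-5) = 2 * 3 * -4 = -24

-24


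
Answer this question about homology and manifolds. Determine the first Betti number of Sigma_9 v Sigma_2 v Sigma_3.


For a wedge X v Y: reduced H_k(X v Y) = H_k(X) + H_k(Y).
Each Sigma_g contributes b_1 = 2g.
b_1 = 18 + 4 + 6 = 28

28


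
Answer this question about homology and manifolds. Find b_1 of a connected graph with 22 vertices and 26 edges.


For a connected graph: rank(pi_1) = b_1 = E - V + 1 = 1 - chi.
chi = V - E = 22 - 26 = -4.
rank = 1 - (-4) = 26 - 22 + 1 = 5

5


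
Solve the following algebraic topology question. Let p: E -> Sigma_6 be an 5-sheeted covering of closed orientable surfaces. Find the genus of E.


For an n-sheeted cover: chi(E) = n * chi(B).
chi(Sigma_6) = 2 - 2*6 = -10.
chi(E) = 5 * (-10) = -50.
genus(E) = (2 - chi(E))/2 = (2 - (-50))/2 = 52/2 = 26

26


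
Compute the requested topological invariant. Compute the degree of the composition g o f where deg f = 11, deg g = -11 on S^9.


Degree is multiplicative under composition: deg(g o f) = deg(g) * deg(f).
= -11 * 11 = -121

-121


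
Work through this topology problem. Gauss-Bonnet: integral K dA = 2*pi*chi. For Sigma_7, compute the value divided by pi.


Gauss-Bonnet: integral K dA = 2*pi*chi(M).
chi(Sigma_7) = 2 - 2*7 = -12.
(integral K dA)/pi = 2*chi = 2*(-12) = -24

-24


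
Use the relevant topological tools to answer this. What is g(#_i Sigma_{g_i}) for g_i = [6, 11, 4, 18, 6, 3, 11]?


Genus is additive under connected sum of orientable surfaces.
g = 6 + 11 + 4 + 18 + 6 + 3 + 11 = 59

59


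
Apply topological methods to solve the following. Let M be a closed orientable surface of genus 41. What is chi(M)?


For a closed orientable surface of genus g: chi = 2 - 2g.
Here g = 41.
chi = 2 - 2*41 = 2 - 82 = -80

-80


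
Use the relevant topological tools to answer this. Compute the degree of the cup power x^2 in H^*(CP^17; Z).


|x| = 2 in H^*(CP^n).
|x^2| = 2 * |x| = 2 * 2 = 4

4


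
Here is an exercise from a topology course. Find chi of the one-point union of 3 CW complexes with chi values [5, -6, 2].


chi(A v B) = chi(A) + chi(B) - 1 (one point identified).
For 3 spaces: chi = (sum chi_i) - (3 - 1).
sum = 1; chi = 1 - 2 = -1

-1


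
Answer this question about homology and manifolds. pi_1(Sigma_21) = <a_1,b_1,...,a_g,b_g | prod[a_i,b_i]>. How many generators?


Standard presentation: pi_1(Sigma_g) = <a_1,b_1,...,a_g,b_g | [a_1,b_1]...[a_g,b_g] = 1>.
Number of generators = 2g = 2*21 = 42

42


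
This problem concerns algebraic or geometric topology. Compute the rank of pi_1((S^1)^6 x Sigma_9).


pi_1(A x B) = pi_1(A) x pi_1(B); rank of abelianization = b_1.
b_1(T^6) = 6, b_1(Sigma_9) = 2*9 = 18.
b_1(product) = 6 + 18 = 24

24


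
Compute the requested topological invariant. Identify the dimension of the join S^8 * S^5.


Join of spheres: S^m * S^n = S^{m+n+1}.
dim = 8 + 5 + 1 = 14

14


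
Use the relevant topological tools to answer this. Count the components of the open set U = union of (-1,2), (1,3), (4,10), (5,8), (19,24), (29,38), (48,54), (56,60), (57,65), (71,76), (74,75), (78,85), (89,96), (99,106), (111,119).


Sort and merge overlapping open intervals.
Merged: (-1,3), (4,10), (19,24), (29,38), (48,54), (56,65), (71,76), (78,85), (89,96), (99,106), (111,119).
Number of components = 11

11


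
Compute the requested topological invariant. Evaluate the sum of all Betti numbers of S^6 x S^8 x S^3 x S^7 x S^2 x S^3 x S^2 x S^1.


Total Betti number is multiplicative under products.
Each S^d (d>=1) has total Betti number 2.
There are 8 sphere factors.
Total = 2^8 = 256

256


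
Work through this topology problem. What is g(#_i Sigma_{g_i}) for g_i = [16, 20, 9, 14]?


Genus is additive under connected sum of orientable surfaces.
g = 16 + 20 + 9 + 14 = 59

59


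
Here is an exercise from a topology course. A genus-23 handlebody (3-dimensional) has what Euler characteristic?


A genus-g handlebody deformation retracts to a wedge of g circles.
chi(vee_g S^1) = 1 - g.
chi(H_23) = 1 - 23 = -22

-22


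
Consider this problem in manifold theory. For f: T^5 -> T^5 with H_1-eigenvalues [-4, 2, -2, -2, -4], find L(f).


For a torus self-map: L(f) = det(I - A) where A acts on H_1.
L(f) = (1--4) * (1-2) * (1--2) * (1--2) * (1--4) = 5 * -1 * 3 * 3 * 5 = -225

-225


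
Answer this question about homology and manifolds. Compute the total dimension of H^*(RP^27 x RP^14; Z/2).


dim H^*(RP^n; Z/2) = n+1 (one Z/2 in each degree 0..n).
Total Betti number is multiplicative.
Total = (27+1) * (14+1) = 28 * 15 = 420

420


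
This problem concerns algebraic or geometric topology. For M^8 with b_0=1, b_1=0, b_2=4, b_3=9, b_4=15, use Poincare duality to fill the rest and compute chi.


By Poincare duality b_k = b_{8-k}, so full Betti numbers: b_0=1, b_1=0, b_2=4, b_3=9, b_4=15, b_5=9, b_6=4, b_7=0, b_8=1.
chi = sum (-1)^k b_k = 7

7


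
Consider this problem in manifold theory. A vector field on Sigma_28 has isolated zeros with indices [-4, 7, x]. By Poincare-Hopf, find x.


Poincare-Hopf: sum of indices = chi(M).
chi(Sigma_28) = 2 - 2*28 = -54.
Sum of known indices = 3.
x = chi - (sum known) = -54 - (3) = -57

-57


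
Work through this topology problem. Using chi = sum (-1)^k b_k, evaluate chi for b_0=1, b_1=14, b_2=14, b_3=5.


chi = sum_k (-1)^k b_k.
= (1) + (-14) + (14) + (-5)
= -4

-4


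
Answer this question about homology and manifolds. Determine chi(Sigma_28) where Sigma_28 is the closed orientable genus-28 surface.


For a closed orientable surface of genus g: chi = 2 - 2g.
Here g = 28.
chi = 2 - 2*28 = 2 - 56 = -54

-54


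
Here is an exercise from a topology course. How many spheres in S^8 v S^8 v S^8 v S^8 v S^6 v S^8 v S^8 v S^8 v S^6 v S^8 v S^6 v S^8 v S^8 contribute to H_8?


For a wedge of spheres, H_k (k>0) is free on one generator per sphere of dimension k.
Spheres of dimension 8: count = 10.
b_8 = 10

10


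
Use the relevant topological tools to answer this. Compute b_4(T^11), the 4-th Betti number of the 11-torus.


By the Kunneth formula, b_k(T^n) = C(n,k).
b_4(T^11) = C(11,4).
C(11,4) = 11!/(4!*7!) = 330

330


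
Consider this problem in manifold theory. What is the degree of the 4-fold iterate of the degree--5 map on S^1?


deg(f) = -5. Degree is multiplicative: deg(f^4) = (deg f)^4.
deg(f^4) = (-5)^4 = 625

625


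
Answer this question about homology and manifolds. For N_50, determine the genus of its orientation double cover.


chi(N_50) = 2 - 50 = -48.
Double cover: chi(Sigma_g) = 2 * chi(N_50) = 2*(-48) = -96.
2 - 2g = -96, so g = (2 - (-96))/2 = 98/2 = 49

49


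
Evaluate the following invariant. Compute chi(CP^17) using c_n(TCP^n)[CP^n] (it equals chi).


For any closed oriented manifold, <e(TM),[M]> = chi(M).
chi(CP^17) = 17+1 = 18

18


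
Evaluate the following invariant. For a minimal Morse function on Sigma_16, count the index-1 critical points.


A perfect Morse function has m_k = b_k.
For Sigma_16: b_0=1, b_1=2g=32, b_2=1.
Saddles m_1 = 2g = 32

32


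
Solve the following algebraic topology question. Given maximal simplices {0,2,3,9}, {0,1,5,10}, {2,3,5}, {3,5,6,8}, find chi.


Enumerate all faces; f-vector: f_0=9, f_1=19, f_2=13, f_3=3.
chi = sum (-1)^k f_k = 0

0


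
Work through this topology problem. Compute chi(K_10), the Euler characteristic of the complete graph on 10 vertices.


K_10: V = 10, E = C(10,2) = 45.
chi = V - E = 10 - 45 = -35

-35


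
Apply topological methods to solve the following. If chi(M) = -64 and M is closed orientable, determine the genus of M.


chi = 2 - 2g for closed orientable surfaces.
-64 = 2 - 2g
2g = 2 - (-64) = 66
g = 33

33


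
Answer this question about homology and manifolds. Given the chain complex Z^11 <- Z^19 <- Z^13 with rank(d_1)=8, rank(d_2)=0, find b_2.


rank H_k = rank(ker d_k) - rank(im d_{k+1}).
rank(ker d_2) = rank(C_2) - rank(d_2) = 13 - 0 = 13.
rank(im d_{2+1}) = 0.
rank H_2 = 13 - 0 = 13

13


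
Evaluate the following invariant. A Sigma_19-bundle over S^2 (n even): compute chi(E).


chi(S^2) = 2 (n even), chi(Sigma_19) = 2 - 2*19 = -36.
chi(E) = 2 * (-36) = -72

-72


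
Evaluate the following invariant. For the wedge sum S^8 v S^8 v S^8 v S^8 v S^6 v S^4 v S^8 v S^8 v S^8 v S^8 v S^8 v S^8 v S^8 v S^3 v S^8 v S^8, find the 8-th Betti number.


For a wedge of spheres, H_k (k>0) is free on one generator per sphere of dimension k.
Spheres of dimension 8: count = 13.
b_8 = 13

13


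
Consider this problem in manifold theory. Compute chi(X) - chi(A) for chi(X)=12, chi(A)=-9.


Relative Euler characteristic: chi(X, A) = chi(X) - chi(A).
= 12 - (-9) = 21

21


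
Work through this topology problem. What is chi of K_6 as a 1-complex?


K_6: V = 6, E = C(6,2) = 15.
chi = V - E = 6 - 15 = -9

-9


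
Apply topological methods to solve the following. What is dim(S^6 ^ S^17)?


S^m ^ S^n = S^{m+n}.
k = 6 + 17 = 23

23


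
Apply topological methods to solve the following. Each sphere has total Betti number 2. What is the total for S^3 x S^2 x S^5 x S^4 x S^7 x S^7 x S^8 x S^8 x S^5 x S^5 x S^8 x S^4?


Total Betti number is multiplicative under products.
Each S^d (d>=1) has total Betti number 2.
There are 12 sphere factors.
Total = 2^12 = 4096

4096


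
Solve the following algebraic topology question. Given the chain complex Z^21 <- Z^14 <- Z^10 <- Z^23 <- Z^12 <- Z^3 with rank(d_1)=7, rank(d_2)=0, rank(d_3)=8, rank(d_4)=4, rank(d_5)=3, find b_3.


rank H_k = rank(ker d_k) - rank(im d_{k+1}).
rank(ker d_3) = rank(C_3) - rank(d_3) = 23 - 8 = 15.
rank(im d_{3+1}) = 4.
rank H_3 = 15 - 4 = 11

11


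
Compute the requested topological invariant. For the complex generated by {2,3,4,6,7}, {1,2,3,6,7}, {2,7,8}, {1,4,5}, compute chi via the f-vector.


Enumerate all faces; f-vector: f_0=8, f_1=19, f_2=18, f_3=9, f_4=2.
chi = sum (-1)^k f_k = 0

0


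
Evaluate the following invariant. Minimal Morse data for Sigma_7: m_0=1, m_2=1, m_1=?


A perfect Morse function has m_k = b_k.
For Sigma_7: b_0=1, b_1=2g=14, b_2=1.
Saddles m_1 = 2g = 14

14


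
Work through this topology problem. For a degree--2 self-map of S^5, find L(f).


On S^5: L(f) = tr(f_0*) + (-1)^5 tr(f_5*) = 1 + (-1)^5 * deg(f).
L(f) = 1 + (-1)^5 * -2 = 1 + 2 = 3

3


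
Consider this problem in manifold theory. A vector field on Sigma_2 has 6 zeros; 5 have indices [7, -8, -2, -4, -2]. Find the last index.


Poincare-Hopf: sum of indices = chi(M).
chi(Sigma_2) = 2 - 2*2 = -2.
Sum of known indices = -9.
x = chi - (sum known) = -2 - (-9) = 7

7


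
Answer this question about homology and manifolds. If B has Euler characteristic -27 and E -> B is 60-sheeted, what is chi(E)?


For a finite covering: chi(E) = (number of sheets) * chi(B).
chi(E) = 60 * (-27) = -1620

-1620


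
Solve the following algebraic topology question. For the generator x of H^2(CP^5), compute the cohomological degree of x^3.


|x| = 2 in H^*(CP^n).
|x^3| = 3 * |x| = 3 * 2 = 6

6


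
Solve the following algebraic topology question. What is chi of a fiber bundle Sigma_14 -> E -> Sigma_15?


For a fiber bundle F -> E -> B (with CW structure): chi(E) = chi(B) * chi(F).
chi(Sigma_15) = -28, chi(Sigma_14) = -26.
chi(E) = (-28) * (-26) = 728

728


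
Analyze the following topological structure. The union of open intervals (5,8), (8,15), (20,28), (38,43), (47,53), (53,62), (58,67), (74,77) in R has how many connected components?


Sort and merge overlapping open intervals.
Merged: (5,8), (8,15), (20,28), (38,43), (47,53), (53,67), (74,77).
Number of components = 7

7


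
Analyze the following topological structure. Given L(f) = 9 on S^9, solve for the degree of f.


L(f) = 1 + (-1)^9 deg(f) on S^9.
9 = 1 + (-1)^9 * deg(f)
(-1)^9 * deg(f) = 8
deg(f) = -8

-8


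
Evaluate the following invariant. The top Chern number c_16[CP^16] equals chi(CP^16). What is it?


For any closed oriented manifold, <e(TM),[M]> = chi(M).
chi(CP^16) = 16+1 = 17

17


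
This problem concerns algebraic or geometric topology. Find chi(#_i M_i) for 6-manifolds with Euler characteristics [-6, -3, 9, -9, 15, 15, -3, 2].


For n-manifolds: chi(A#B) = chi(A) + chi(B) - chi(S^6).
chi(S^6) = 1 + (-1)^6 = 2.
chi(#) = (sum chi_i) - (8-1)*chi(S^6) = 20 - 7*2 = 6

6


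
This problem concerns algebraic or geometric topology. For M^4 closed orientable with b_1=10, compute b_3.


Poincare duality for closed orientable n-manifolds: b_k = b_{n-k}.
Here n = 4, so b_3 = b_1 = 10

10


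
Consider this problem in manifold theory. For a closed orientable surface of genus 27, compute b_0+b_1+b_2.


For Sigma_27: b_0 = 1, b_1 = 2g = 54, b_2 = 1.
Total = 1 + 54 + 1 = 56

56


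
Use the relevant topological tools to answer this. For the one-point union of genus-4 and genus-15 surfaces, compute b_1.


For a wedge: H_1(A v B) = H_1(A) + H_1(B).
b_1(Sigma_4) = 8, b_1(Sigma_15) = 30.
b_1 = 8 + 30 = 38

38


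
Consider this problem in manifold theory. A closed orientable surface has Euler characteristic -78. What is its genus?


chi = 2 - 2g for closed orientable surfaces.
-78 = 2 - 2g
2g = 2 - (-78) = 80
g = 40

40


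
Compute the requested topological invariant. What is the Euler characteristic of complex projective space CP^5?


CP^5 has one cell in each even dimension 0, 2, ..., 2*5 (5+1 cells total).
All cells are even-dimensional, so chi = number of cells.
chi = 5 + 1 = 6

6


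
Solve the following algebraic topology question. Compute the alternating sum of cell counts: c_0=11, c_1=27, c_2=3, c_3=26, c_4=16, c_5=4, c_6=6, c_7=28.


chi = sum_k (-1)^k c_k.
= (-1)^0*11 + (-1)^1*27 + (-1)^2*3 + (-1)^3*26 + (-1)^4*16 + (-1)^5*4 + (-1)^6*6 + (-1)^7*28
= (11) + (-27) + (3) + (-26) + (16) + (-4) + (6) + (-28)
= -49

-49


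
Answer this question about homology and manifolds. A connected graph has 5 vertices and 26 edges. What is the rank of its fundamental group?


For a connected graph: rank(pi_1) = b_1 = E - V + 1 = 1 - chi.
chi = V - E = 5 - 26 = -21.
rank = 1 - (-21) = 26 - 5 + 1 = 22

22


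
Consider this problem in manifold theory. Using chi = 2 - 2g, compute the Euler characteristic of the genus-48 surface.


For a closed orientable surface of genus g: chi = 2 - 2g.
Here g = 48.
chi = 2 - 2*48 = 2 - 96 = -94

-94


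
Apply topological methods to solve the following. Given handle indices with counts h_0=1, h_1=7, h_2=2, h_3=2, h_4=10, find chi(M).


Handles of index k contribute (-1)^k to chi (same as CW cells).
chi = (1) + (-7) + (2) + (-2) + (10) = 4

4


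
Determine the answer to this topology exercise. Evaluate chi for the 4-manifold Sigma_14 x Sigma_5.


chi(Sigma_14) = 2 - 2*14 = -26
chi(Sigma_5) = 2 - 2*5 = -8
chi(product) = (-26) * (-8) = 208

208


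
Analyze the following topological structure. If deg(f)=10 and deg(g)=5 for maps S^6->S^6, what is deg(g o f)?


Degree is multiplicative under composition: deg(g o f) = deg(g) * deg(f).
= 5 * 10 = 50

50


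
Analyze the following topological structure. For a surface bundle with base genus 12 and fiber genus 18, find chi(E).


For a fiber bundle F -> E -> B (with CW structure): chi(E) = chi(B) * chi(F).
chi(Sigma_12) = -22, chi(Sigma_18) = -34.
chi(E) = (-22) * (-34) = 748

748


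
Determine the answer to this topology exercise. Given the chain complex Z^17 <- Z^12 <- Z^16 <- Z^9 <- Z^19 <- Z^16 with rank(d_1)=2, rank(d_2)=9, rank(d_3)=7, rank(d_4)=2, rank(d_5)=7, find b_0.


rank H_k = rank(ker d_k) - rank(im d_{k+1}).
rank(ker d_0) = rank(C_0) - rank(d_0) = 17 - 0 = 17.
rank(im d_{0+1}) = 2.
rank H_0 = 17 - 2 = 15

15


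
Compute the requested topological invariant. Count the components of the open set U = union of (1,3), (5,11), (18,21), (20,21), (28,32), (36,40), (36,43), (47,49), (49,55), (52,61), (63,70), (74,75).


Sort and merge overlapping open intervals.
Merged: (1,3), (5,11), (18,21), (28,32), (36,43), (47,49), (49,61), (63,70), (74,75).
Number of components = 9

9


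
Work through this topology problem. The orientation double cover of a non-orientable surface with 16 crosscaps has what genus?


chi(N_16) = 2 - 16 = -14.
Double cover: chi(Sigma_g) = 2 * chi(N_16) = 2*(-14) = -28.
2 - 2g = -28, so g = (2 - (-28))/2 = 30/2 = 15

15


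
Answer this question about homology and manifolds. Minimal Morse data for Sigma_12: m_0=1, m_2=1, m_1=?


A perfect Morse function has m_k = b_k.
For Sigma_12: b_0=1, b_1=2g=24, b_2=1.
Saddles m_1 = 2g = 24

24


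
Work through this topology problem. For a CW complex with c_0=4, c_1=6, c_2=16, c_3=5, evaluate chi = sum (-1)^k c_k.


chi = sum_k (-1)^k c_k.
= (-1)^0*4 + (-1)^1*6 + (-1)^2*16 + (-1)^3*5
= (4) + (-6) + (16) + (-5)
= 9

9


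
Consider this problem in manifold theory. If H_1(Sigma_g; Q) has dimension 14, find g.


For a closed orientable surface: b_1 = 2g.
14 = 2g
g = 14 / 2 = 7

7


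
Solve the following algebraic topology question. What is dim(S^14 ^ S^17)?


S^m ^ S^n = S^{m+n}.
k = 14 + 17 = 31

31


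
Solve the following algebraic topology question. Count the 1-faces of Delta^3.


Delta^3 has 3+1 vertices. A 1-face is a choice of 1+1 vertices.
f_1 = C(3+1, 1+1) = C(4,2) = 6

6


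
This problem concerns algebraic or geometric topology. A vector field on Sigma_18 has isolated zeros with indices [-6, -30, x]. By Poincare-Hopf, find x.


Poincare-Hopf: sum of indices = chi(M).
chi(Sigma_18) = 2 - 2*18 = -34.
Sum of known indices = -36.
x = chi - (sum known) = -34 - (-36) = 2

2


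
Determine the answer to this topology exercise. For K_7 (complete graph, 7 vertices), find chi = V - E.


K_7: V = 7, E = C(7,2) = 21.
chi = V - E = 7 - 21 = -14

-14


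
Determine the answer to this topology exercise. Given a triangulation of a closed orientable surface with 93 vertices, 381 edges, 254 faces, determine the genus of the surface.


chi = V - E + F = 93 - 381 + 254 = -34
For orientable closed surface: chi = 2 - 2g, so g = (2 - chi)/2.
g = (2 - (-34)) / 2 = 36 / 2 = 18

18


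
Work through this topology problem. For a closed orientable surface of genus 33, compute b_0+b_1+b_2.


For Sigma_33: b_0 = 1, b_1 = 2g = 66, b_2 = 1.
Total = 1 + 66 + 1 = 68

68


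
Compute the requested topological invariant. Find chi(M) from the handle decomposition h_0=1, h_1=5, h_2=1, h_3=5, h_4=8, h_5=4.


Handles of index k contribute (-1)^k to chi (same as CW cells).
chi = (1) + (-5) + (1) + (-5) + (8) + (-4) = -4

-4


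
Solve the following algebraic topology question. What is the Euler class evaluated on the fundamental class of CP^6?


For any closed oriented manifold, <e(TM),[M]> = chi(M).
chi(CP^6) = 6+1 = 7

7


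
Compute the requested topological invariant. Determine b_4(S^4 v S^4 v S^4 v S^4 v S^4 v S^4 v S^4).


For a wedge of spheres, H_k (k>0) is free on one generator per sphere of dimension k.
Spheres of dimension 4: count = 7.
b_4 = 7

7


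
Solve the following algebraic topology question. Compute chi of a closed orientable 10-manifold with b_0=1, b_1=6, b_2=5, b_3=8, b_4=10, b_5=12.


By Poincare duality b_k = b_{10-k}, so full Betti numbers: b_0=1, b_1=6, b_2=5, b_3=8, b_4=10, b_5=12, b_6=10, b_7=8, b_8=5, b_9=6, b_10=1.
chi = sum (-1)^k b_k = -8

-8


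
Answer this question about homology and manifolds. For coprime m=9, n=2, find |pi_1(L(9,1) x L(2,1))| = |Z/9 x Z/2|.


pi_1(X x Y) = pi_1(X) x pi_1(Y).
pi_1(L(9,1)) = Z/9, pi_1(L(2,1)) = Z/2.
|Z/9 x Z/2| = 9 * 2 = 18

18


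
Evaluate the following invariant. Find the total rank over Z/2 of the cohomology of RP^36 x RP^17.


dim H^*(RP^n; Z/2) = n+1 (one Z/2 in each degree 0..n).
Total Betti number is multiplicative.
Total = (36+1) * (17+1) = 37 * 18 = 666

666


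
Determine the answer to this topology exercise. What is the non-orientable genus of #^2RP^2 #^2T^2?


Since a >= 1, the sum is non-orientable; each T^2 can be replaced by RP^2 # RP^2 (since T^2#RP^2 = 3RP^2).
Total crosscaps k = 2 + 2*2 = 6.
Check via chi: chi = 2*1 + 2*0 - (2+2-1)*2 = -4 = 2 - k = -4. Consistent.

6


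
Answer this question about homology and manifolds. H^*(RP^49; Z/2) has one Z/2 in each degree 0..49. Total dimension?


H^k(RP^49; Z/2) = Z/2 for each 0 <= k <= 49.
Total dimension = 49 + 1 = 50

50


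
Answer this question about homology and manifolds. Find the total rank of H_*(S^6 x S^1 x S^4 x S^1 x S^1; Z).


Total Betti number is multiplicative under products.
Each S^d (d>=1) has total Betti number 2.
There are 5 sphere factors.
Total = 2^5 = 32

32


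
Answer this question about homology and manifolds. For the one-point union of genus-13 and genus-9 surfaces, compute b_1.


For a wedge: H_1(A v B) = H_1(A) + H_1(B).
b_1(Sigma_13) = 26, b_1(Sigma_9) = 18.
b_1 = 26 + 18 = 44

44


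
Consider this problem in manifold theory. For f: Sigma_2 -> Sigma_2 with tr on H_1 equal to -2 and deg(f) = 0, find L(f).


L(f) = tr(f_0*) - tr(f_1*) + tr(f_2*).
= 1 - (-2) + (0)
= 3

3


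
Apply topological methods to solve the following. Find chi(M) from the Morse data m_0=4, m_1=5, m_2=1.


Morse theory: chi(M) = sum_k (-1)^k m_k where m_k = #(index-k critical points).
= (4) + (-5) + (1) = 0

0


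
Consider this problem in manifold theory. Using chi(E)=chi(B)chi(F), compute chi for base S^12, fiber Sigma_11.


chi(S^12) = 2 (n even), chi(Sigma_11) = 2 - 2*11 = -20.
chi(E) = 2 * (-20) = -40

-40


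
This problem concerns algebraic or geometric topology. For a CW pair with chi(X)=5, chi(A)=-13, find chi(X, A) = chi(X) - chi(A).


Relative Euler characteristic: chi(X, A) = chi(X) - chi(A).
= 5 - (-13) = 18

18


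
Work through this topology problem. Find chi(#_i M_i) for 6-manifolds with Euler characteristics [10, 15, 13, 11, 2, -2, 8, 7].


For n-manifolds: chi(A#B) = chi(A) + chi(B) - chi(S^6).
chi(S^6) = 1 + (-1)^6 = 2.
chi(#) = (sum chi_i) - (8-1)*chi(S^6) = 64 - 7*2 = 50

50


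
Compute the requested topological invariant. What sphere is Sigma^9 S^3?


Each suspension raises dimension by 1: Sigma S^n = S^{n+1}.
Sigma^9 S^3 = S^{3+9} = S^12

12


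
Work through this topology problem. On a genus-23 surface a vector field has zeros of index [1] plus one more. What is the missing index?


Poincare-Hopf: sum of indices = chi(M).
chi(Sigma_23) = 2 - 2*23 = -44.
Sum of known indices = 1.
x = chi - (sum known) = -44 - (1) = -45

-45


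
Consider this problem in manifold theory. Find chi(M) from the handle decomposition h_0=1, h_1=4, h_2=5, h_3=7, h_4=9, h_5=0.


Handles of index k contribute (-1)^k to chi (same as CW cells).
chi = (1) + (-4) + (5) + (-7) + (9) + (0) = 4

4


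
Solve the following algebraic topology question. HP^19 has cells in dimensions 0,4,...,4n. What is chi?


HP^19 has one cell in each dimension 0, 4, ..., 4*19 (19+1 cells, all even-dim).
chi = 19 + 1 = 20

20


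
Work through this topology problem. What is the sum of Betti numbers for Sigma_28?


For Sigma_28: b_0 = 1, b_1 = 2g = 56, b_2 = 1.
Total = 1 + 56 + 1 = 58

58


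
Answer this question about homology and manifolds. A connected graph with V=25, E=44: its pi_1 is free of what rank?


For a connected graph: rank(pi_1) = b_1 = E - V + 1 = 1 - chi.
chi = V - E = 25 - 44 = -19.
rank = 1 - (-19) = 44 - 25 + 1 = 20

20


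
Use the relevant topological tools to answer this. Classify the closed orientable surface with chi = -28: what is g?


chi = 2 - 2g for closed orientable surfaces.
-28 = 2 - 2g
2g = 2 - (-28) = 30
g = 15

15


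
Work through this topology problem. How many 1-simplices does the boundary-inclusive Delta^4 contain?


Delta^4 has 4+1 vertices. A 1-face is a choice of 1+1 vertices.
f_1 = C(4+1, 1+1) = C(5,2) = 10

10


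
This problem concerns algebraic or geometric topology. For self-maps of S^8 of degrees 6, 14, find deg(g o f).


Degree is multiplicative under composition: deg(g o f) = deg(g) * deg(f).
= 14 * 6 = 84

84


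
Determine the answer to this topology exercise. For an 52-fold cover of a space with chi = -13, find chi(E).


For a finite covering: chi(E) = (number of sheets) * chi(B).
chi(E) = 52 * (-13) = -676

-676


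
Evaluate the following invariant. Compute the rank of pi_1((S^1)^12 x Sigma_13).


pi_1(A x B) = pi_1(A) x pi_1(B); rank of abelianization = b_1.
b_1(T^12) = 12, b_1(Sigma_13) = 2*13 = 26.
b_1(product) = 12 + 26 = 38

38


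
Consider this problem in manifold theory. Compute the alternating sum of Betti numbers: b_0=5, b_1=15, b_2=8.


chi = sum_k (-1)^k b_k.
= (5) + (-15) + (8)
= -2

-2


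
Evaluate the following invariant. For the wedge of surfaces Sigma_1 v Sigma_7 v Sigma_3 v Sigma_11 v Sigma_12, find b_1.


For a wedge X v Y: reduced H_k(X v Y) = H_k(X) + H_k(Y).
Each Sigma_g contributes b_1 = 2g.
b_1 = 2 + 14 + 6 + 22 + 24 = 68

68


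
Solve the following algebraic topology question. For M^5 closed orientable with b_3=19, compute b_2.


Poincare duality for closed orientable n-manifolds: b_k = b_{n-k}.
Here n = 5, so b_2 = b_3 = 19

19


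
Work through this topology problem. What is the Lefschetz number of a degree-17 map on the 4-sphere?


On S^4: L(f) = tr(f_0*) + (-1)^4 tr(f_4*) = 1 + (-1)^4 * deg(f).
L(f) = 1 + (-1)^4 * 17 = 1 + 17 = 18

18


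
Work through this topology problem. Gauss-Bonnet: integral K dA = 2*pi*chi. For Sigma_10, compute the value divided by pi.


Gauss-Bonnet: integral K dA = 2*pi*chi(M).
chi(Sigma_10) = 2 - 2*10 = -18.
(integral K dA)/pi = 2*chi = 2*(-18) = -36

-36


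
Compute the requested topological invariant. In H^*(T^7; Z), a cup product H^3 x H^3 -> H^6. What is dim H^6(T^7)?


Cup product: H^p x H^q -> H^{p+q}; here p+q = 3+3 = 6.
rank H^k(T^n) = C(n,k).
C(7,6) = 7

7


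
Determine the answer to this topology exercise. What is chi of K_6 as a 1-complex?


K_6: V = 6, E = C(6,2) = 15.
chi = V - E = 6 - 15 = -9

-9


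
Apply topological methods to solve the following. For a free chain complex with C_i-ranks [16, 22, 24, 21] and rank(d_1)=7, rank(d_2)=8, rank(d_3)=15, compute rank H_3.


rank H_k = rank(ker d_k) - rank(im d_{k+1}).
rank(ker d_3) = rank(C_3) - rank(d_3) = 21 - 15 = 6.
rank(im d_{3+1}) = 0.
rank H_3 = 6 - 0 = 6

6


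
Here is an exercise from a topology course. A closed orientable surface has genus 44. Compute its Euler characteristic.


For a closed orientable surface of genus g: chi = 2 - 2g.
Here g = 44.
chi = 2 - 2*44 = 2 - 88 = -86

-86


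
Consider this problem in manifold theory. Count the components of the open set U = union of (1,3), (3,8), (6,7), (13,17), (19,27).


Sort and merge overlapping open intervals.
Merged: (1,3), (3,8), (13,17), (19,27).
Number of components = 4

4


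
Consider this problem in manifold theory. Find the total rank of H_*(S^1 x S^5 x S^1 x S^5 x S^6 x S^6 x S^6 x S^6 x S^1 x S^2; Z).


Total Betti number is multiplicative under products.
Each S^d (d>=1) has total Betti number 2.
There are 10 sphere factors.
Total = 2^10 = 1024

1024


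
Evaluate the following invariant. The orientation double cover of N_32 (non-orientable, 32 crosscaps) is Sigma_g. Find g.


chi(N_32) = 2 - 32 = -30.
Double cover: chi(Sigma_g) = 2 * chi(N_32) = 2*(-30) = -60.
2 - 2g = -60, so g = (2 - (-60))/2 = 62/2 = 31

31


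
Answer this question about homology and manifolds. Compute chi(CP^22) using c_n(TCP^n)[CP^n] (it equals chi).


For any closed oriented manifold, <e(TM),[M]> = chi(M).
chi(CP^22) = 22+1 = 23

23


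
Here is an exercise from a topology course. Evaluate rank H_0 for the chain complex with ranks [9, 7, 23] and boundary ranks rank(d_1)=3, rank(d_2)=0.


rank H_k = rank(ker d_k) - rank(im d_{k+1}).
rank(ker d_0) = rank(C_0) - rank(d_0) = 9 - 0 = 9.
rank(im d_{0+1}) = 3.
rank H_0 = 9 - 3 = 6

6


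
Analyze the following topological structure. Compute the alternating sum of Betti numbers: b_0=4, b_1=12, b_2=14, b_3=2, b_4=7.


chi = sum_k (-1)^k b_k.
= (4) + (-12) + (14) + (-2) + (7)
= 11

11


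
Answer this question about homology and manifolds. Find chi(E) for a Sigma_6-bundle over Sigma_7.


For a fiber bundle F -> E -> B (with CW structure): chi(E) = chi(B) * chi(F).
chi(Sigma_7) = -12, chi(Sigma_6) = -10.
chi(E) = (-12) * (-10) = 120

120


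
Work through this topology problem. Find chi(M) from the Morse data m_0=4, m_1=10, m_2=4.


Morse theory: chi(M) = sum_k (-1)^k m_k where m_k = #(index-k critical points).
= (4) + (-10) + (4) = -2

-2


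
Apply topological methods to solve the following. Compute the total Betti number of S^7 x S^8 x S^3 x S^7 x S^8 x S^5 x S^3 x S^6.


Total Betti number is multiplicative under products.
Each S^d (d>=1) has total Betti number 2.
There are 8 sphere factors.
Total = 2^8 = 256

256


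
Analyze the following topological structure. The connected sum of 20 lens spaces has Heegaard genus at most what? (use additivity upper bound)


Heegaard genus satisfies g(A#B) <= g(A) + g(B).
Each lens space has g = 1.
Upper bound: 20 * 1 = 20

20


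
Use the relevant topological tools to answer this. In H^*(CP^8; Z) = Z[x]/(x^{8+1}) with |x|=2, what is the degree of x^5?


|x| = 2 in H^*(CP^n).
|x^5| = 5 * |x| = 5 * 2 = 10

10


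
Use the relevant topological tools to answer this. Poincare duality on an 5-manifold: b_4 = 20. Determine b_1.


Poincare duality for closed orientable n-manifolds: b_k = b_{n-k}.
Here n = 5, so b_1 = b_4 = 20

20


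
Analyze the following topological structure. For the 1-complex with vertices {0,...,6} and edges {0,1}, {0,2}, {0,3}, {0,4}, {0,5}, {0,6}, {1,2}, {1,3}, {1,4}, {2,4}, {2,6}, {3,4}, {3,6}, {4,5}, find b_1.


b_1 = E - V + (number of components).
E = 14, V = 7, components = 1.
b_1 = 14 - 7 + 1 = 8

8


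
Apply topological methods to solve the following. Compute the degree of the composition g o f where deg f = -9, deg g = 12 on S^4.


Degree is multiplicative under composition: deg(g o f) = deg(g) * deg(f).
= 12 * -9 = -108

-108
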